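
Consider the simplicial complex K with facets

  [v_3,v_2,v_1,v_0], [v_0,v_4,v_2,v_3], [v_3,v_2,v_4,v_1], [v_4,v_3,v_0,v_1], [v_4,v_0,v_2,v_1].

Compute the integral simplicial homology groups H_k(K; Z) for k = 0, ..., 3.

We work with the vertex ordering v_0 < v_1 < v_2 < v_3 < v_4. The simplices of K, each written with vertices in increasing order, are:

  0-simplices (5): [v_0], [v_1], [v_2], [v_3], [v_4]
  1-simplices (10): [v_0,v_1], [v_0,v_2], [v_0,v_3], [v_0,v_4], [v_1,v_2], [v_1,v_3], [v_1,v_4], [v_2,v_3], [v_2,v_4], [v_3,v_4]
  2-simplices (10): [v_0,v_1,v_2], [v_0,v_1,v_3], [v_0,v_1,v_4], [v_0,v_2,v_3], [v_0,v_2,v_4], [v_0,v_3,v_4], [v_1,v_2,v_3], [v_1,v_2,v_4], [v_1,v_3,v_4], [v_2,v_3,v_4]
  3-simplices (5): [v_0,v_1,v_2,v_3], [v_0,v_1,v_2,v_4], [v_0,v_1,v_3,v_4], [v_0,v_2,v_3,v_4], [v_1,v_2,v_3,v_4]

Hence C_0 ≅ Z^5, C_1 ≅ Z^10, C_2 ≅ Z^10, C_3 ≅ Z^5.

The boundary map ∂_1: C_1 → C_0 is given by ∂[p,q] = [q] − [p]. For instance
  ∂[v_1,v_3] = [v_3] − [v_1].
As a 5×10 matrix over Z this has rank 4, with invariant factors (1,1,1,1).

∂_2: C_2 → C_1 maps a triangle to the signed sum of its edges. For instance
  ∂[v_1,v_2,v_4] = [v_2,v_4] − [v_1,v_4] + [v_1,v_2],
  ∂[v_0,v_2,v_4] = [v_2,v_4] − [v_0,v_4] + [v_0,v_2].
The 10×10 boundary matrix has rank 6 and Smith normal form diag(1,1,1,1,1,1).

Boundary ∂_3: C_3 → C_2 sends each 3-simplex σ to the alternating sum Σ_i (−1)^i (σ with its i-th vertex removed). For instance
  ∂[v_0,v_2,v_3,v_4] = [v_2,v_3,v_4] − [v_0,v_3,v_4] + [v_0,v_2,v_4] − [v_0,v_2,v_3],
  ∂[v_1,v_2,v_3,v_4] = [v_2,v_3,v_4] − [v_1,v_3,v_4] + [v_1,v_2,v_4] − [v_1,v_2,v_3].
As a 10×5 matrix over Z this has rank 4, with invariant factors (1,1,1,1).

Computing H_k = (kernel of ∂_k) / (image of ∂_{k+1}):

  H_0: rank C_0 − rank ∂_1 = 5 − 4 = 1, and the invariant factors of ∂_1 are all 1, so H_0 = Z.
  H_1: rank ker ∂_1 − rank ∂_2 = (10 − 4) − 6 = 0, and the invariant factors of ∂_2 are all 1, so H_1 = 0.
  H_2: rank ker ∂_2 − rank ∂_3 = (10 − 6) − 4 = 0, and the invariant factors of ∂_3 are all 1, so H_2 = 0.
  H_3: rank ker ∂_3 − rank ∂_4 = (5 − 4) − 0 = 1, and there is no ∂_4, so H_3 = Z.

H_0 = Z,  H_1 = 0,  H_2 = 0,  H_3 = Z.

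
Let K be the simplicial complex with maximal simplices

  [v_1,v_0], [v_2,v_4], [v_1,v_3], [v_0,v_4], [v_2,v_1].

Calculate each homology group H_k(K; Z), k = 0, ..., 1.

H_0 = Z,  H_1 = Z.

Order the vertices as v_0 < v_1 < v_2 < v_3 < v_4. Listing each simplex with vertices in this order, K has dimension 1 with simplices:

  0-simplices (5): [v_0], [v_1], [v_2], [v_3], [v_4]
  1-simplices (5): [v_0,v_1], [v_0,v_4], [v_1,v_2], [v_1,v_3], [v_2,v_4]

giving chain groups C_0 ≅ Z^5, C_1 ≅ Z^5.

Boundary ∂_1: C_1 → C_0 sends each edge [p,q] (with p < q) to q − p.
This gives a 5×5 integer matrix of rank 4; reducing to Smith normal form yields diagonal entries (1,1,1,1).

Computing H_k = (kernel of ∂_k) / (image of ∂_{k+1}):

  H_0: rank C_0 − rank ∂_1 = 5 − 4 = 1, and the invariant factors of ∂_1 are all 1, so H_0 = Z.
  H_1: rank ker ∂_1 − rank ∂_2 = (5 − 4) − 0 = 1, and there is no ∂_2, so H_1 = Z.

As a check, the Euler characteristic is 5 − 5 = 0, which agrees with 1 − 1 = 0.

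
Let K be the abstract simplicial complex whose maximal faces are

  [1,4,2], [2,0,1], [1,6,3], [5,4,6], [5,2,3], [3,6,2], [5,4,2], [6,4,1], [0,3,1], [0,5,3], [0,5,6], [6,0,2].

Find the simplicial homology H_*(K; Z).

Fix the vertex order 0 < 1 < 2 < 3 < 4 < 5 < 6 and write every simplex with vertices in increasing order. Then dim K = 2 and the simplices of K are:

  0-simplices (7): [0], [1], [2], [3], [4], [5], [6]
  1-simplices (18): [0,1], [0,2], [0,3], [0,5], [0,6], [1,2], [1,3], [1,4], [1,6], [2,3], [2,4], [2,5], [2,6], [3,5], [3,6], [4,5], [4,6], [5,6]
  2-simplices (12): [0,1,2], [0,1,3], [0,2,6], [0,3,5], [0,5,6], [1,2,4], [1,3,6], [1,4,6], [2,3,5], [2,3,6], [2,4,5], [4,5,6]

Hence C_0 ≅ Z^7, C_1 ≅ Z^18, C_2 ≅ Z^12.

∂_1: C_1 → C_0 sends each edge [p,q] (with p < q) to q − p.
This gives a 7×18 integer matrix of rank 6; reducing to Smith normal form yields diagonal entries (1,1,1,1,1,1).

∂_2: C_2 → C_1 maps a triangle to the signed sum of its edges. For instance
  ∂[1,3,6] = [3,6] − [1,6] + [1,3],
  ∂[4,5,6] = [5,6] − [4,6] + [4,5].
As a 18×12 matrix over Z this has rank 12, with invariant factors (1,1,1,1,1,1,1,1,1,1,1,2).

Computing H_k = (kernel of ∂_k) / (image of ∂_{k+1}):

  H_0: rank C_0 − rank ∂_1 = 7 − 6 = 1, and the invariant factors of ∂_1 are all 1, so H_0 = Z.
  H_1: rank ker ∂_1 − rank ∂_2 = (18 − 6) − 12 = 0, and ∂_2 has invariant factor 2 > 1, so H_1 = Z/2Z.
  H_2: rank ker ∂_2 − rank ∂_3 = (12 − 12) − 0 = 0, and there is no ∂_3, so H_2 = 0.

H_0 = Z,  H_1 = Z/2Z,  H_2 = 0.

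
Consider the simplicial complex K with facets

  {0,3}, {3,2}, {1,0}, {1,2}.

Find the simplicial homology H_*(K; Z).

H_0 ≅ Z,  H_1 ≅ Z.

Order the vertices as 0 < 1 < 2 < 3. Listing each simplex with vertices in this order, K has dimension 1 with simplices:

  0-simplices (4): [0], [1], [2], [3]
  1-simplices (4): [0,1], [0,3], [1,2], [2,3]

Hence C_0 ≅ Z^4, C_1 ≅ Z^4.

The boundary map ∂_1: C_1 → C_0 is given by ∂[p,q] = [q] − [p]. For instance
  ∂[0,1] = [1] − [0].
This gives a 4×4 integer matrix of rank 3; reducing to Smith normal form yields diagonal entries (1,1,1).

Now H_k = ker ∂_k / im ∂_{k+1}, so:

  H_0: rank C_0 − rank ∂_1 = 4 − 3 = 1, and the invariant factors of ∂_1 are all 1, so H_0 = Z.
  H_1: rank ker ∂_1 − rank ∂_2 = (4 − 3) − 0 = 1, and there is no ∂_2, so H_1 = Z.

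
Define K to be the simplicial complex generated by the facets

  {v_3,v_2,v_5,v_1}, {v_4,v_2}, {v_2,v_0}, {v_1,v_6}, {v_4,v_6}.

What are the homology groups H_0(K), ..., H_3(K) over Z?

Order the vertices as v_0 < v_1 < v_2 < v_3 < v_4 < v_5 < v_6. Listing each simplex with vertices in this order, K has dimension 3 with simplices:

  0-simplices (7): [v_0], [v_1], [v_2], [v_3], [v_4], [v_5], [v_6]
  1-simplices (10): [v_0,v_2], [v_1,v_2], [v_1,v_3], [v_1,v_5], [v_1,v_6], [v_2,v_3], [v_2,v_4], [v_2,v_5], [v_3,v_5], [v_4,v_6]
  2-simplices (4): [v_1,v_2,v_3], [v_1,v_2,v_5], [v_1,v_3,v_5], [v_2,v_3,v_5]
  3-simplices (1): [v_1,v_2,v_3,v_5]

Hence C_0 ≅ Z^7, C_1 ≅ Z^10, C_2 ≅ Z^4, C_3 ≅ Z^1.

∂_1: C_1 → C_0 is given by ∂[p,q] = [q] − [p]. For instance
  ∂[v_1,v_3] = [v_3] − [v_1].
The 7×10 boundary matrix has rank 6 and Smith normal form diag(1,1,1,1,1,1).

∂_2: C_2 → C_1 maps a triangle to the signed sum of its edges. For instance
  ∂[v_1,v_2,v_3] = [v_2,v_3] − [v_1,v_3] + [v_1,v_2],
  ∂[v_2,v_3,v_5] = [v_3,v_5] − [v_2,v_5] + [v_2,v_3].
The resulting 10×4 matrix has rank 3, and its Smith normal form has invariant factors (1,1,1).

Boundary ∂_3: C_3 → C_2 sends each 3-simplex σ to the alternating sum Σ_i (−1)^i (σ with its i-th vertex removed). For instance
  ∂[v_1,v_2,v_3,v_5] = [v_2,v_3,v_5] − [v_1,v_3,v_5] + [v_1,v_2,v_5] − [v_1,v_2,v_3].
The resulting 4×1 matrix has rank 1, and its Smith normal form has invariant factors (1).

Computing H_k = (kernel of ∂_k) / (image of ∂_{k+1}):

  H_0: rank C_0 − rank ∂_1 = 7 − 6 = 1, and the invariant factors of ∂_1 are all 1, so H_0 ≅ Z.
  H_1: rank ker ∂_1 − rank ∂_2 = (10 − 6) − 3 = 1, and the invariant factors of ∂_2 are all 1, so H_1 ≅ Z.
  H_2: rank ker ∂_2 − rank ∂_3 = (4 − 3) − 1 = 0, and the invariant factors of ∂_3 are all 1, so H_2 ≅ 0.
  H_3: rank ker ∂_3 − rank ∂_4 = (1 − 1) − 0 = 0, and there is no ∂_4, so H_3 ≅ 0.

H_0 = Z,  H_1 = Z,  H_2 = 0,  H_3 = 0.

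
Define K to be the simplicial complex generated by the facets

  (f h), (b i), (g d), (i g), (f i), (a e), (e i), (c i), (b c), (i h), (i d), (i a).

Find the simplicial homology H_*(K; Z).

Fix the vertex order a < b < c < d < e < f < g < h < i and write every simplex with vertices in increasing order. Then dim K = 1 and the simplices of K are:

  0-simplices (9): a, b, c, d, e, f, g, h, i
  1-simplices (12): ae, ai, bc, bi, ci, dg, di, ei, fh, fi, gi, hi

giving chain groups C_0 ≅ Z^9, C_1 ≅ Z^12.

The boundary map ∂_1: C_1 → C_0 sends each edge [p,q] (with p < q) to q − p. For instance
  ∂hi = i − h.
This gives a 9×12 integer matrix of rank 8; reducing to Smith normal form yields diagonal entries (1,1,1,1,1,1,1,1).

Now H_k = ker ∂_k / im ∂_{k+1}, so:

  H_0: rank C_0 − rank ∂_1 = 9 − 8 = 1, and the invariant factors of ∂_1 are all 1, so H_0 = Z.
  H_1: rank ker ∂_1 − rank ∂_2 = (12 − 8) − 0 = 4, and there is no ∂_2, so H_1 = Z^4.

As a check, the Euler characteristic is 9 − 12 = -3, which agrees with 1 − 4 = -3.
(K is a triangulation of a wedge of 4 circles.)

H_0 = Z,  H_1 = Z^4.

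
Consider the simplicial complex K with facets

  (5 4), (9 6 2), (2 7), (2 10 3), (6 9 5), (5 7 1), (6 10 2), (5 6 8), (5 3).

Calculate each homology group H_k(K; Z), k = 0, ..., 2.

H_0 = Z,  H_1 = Z^2,  H_2 = 0.

Take the total order 1 < 2 < 3 < 4 < 5 < 6 < 7 < 8 < 9 < 10 on the vertex set. Then K (dimension 2) consists of the simplices:

  0-simplices (10): [1], [2], [3], [4], [5], [6], [7], [8], [9], [10]
  1-simplices (17): [1,5], [1,7], [2,3], [2,6], [2,7], [2,9], [2,10], [3,5], [3,10], [4,5], [5,6], [5,7], [5,8], [5,9], [6,8], [6,9], [6,10]
  2-simplices (6): [1,5,7], [2,3,10], [2,6,9], [2,6,10], [5,6,8], [5,6,9]

giving chain groups C_0 ≅ Z^10, C_1 ≅ Z^17, C_2 ≅ Z^6.

The boundary map ∂_1: C_1 → C_0 is given by ∂[p,q] = [q] − [p]. For instance
  ∂[1,7] = [7] − [1].
The resulting 10×17 matrix has rank 9, and its Smith normal form has invariant factors (1,1,1,1,1,1,1,1,1).

∂_2: C_2 → C_1 sends each 2-simplex [p,q,r] to [q,r] − [p,r] + [p,q]. For instance
  ∂[2,6,10] = [6,10] − [2,10] + [2,6],
  ∂[1,5,7] = [5,7] − [1,7] + [1,5].
This gives a 17×6 integer matrix of rank 6; reducing to Smith normal form yields diagonal entries (1,1,1,1,1,1).

From H_k ≅ ker(∂_k) / im(∂_{k+1}) we obtain:

  H_0: rank C_0 − rank ∂_1 = 10 − 9 = 1, and the invariant factors of ∂_1 are all 1, so H_0 ≅ Z.
  H_1: rank ker ∂_1 − rank ∂_2 = (17 − 9) − 6 = 2, and the invariant factors of ∂_2 are all 1, so H_1 ≅ Z^2.
  H_2: rank ker ∂_2 − rank ∂_3 = (6 − 6) − 0 = 0, and there is no ∂_3, so H_2 ≅ 0.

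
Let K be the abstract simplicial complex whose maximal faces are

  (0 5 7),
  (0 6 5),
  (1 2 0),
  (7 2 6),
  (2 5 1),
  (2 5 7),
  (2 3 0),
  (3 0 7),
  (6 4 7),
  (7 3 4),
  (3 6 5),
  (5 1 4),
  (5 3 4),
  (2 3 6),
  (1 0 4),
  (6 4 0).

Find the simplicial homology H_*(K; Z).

We work with the vertex ordering 0 < 1 < 2 < 3 < 4 < 5 < 6 < 7. The simplices of K, each written with vertices in increasing order, are:

  0-simplices (8): [0], [1], [2], [3], [4], [5], [6], [7]
  1-simplices (24): (24 of them)
  2-simplices (16): [0,1,2], [0,1,4], [0,2,3], [0,3,7], [0,4,6], [0,5,6], [0,5,7], [1,2,5], [1,4,5], [2,3,6], [2,5,7], [2,6,7], [3,4,5], [3,4,7], [3,5,6], [4,6,7]

giving chain groups C_0 ≅ Z^8, C_1 ≅ Z^24, C_2 ≅ Z^16.

The boundary map ∂_1: C_1 → C_0 sends each edge [p,q] (with p < q) to q − p. For instance
  ∂[2,6] = [6] − [2].
The 8×24 boundary matrix has rank 7 and Smith normal form diag(1,1,1,1,1,1,1).

The boundary map ∂_2: C_2 → C_1 maps a triangle to the signed sum of its edges. For instance
  ∂[0,1,2] = [1,2] − [0,2] + [0,1],
  ∂[0,1,4] = [1,4] − [0,4] + [0,1].
As a 24×16 matrix over Z this has rank 15, with invariant factors (1,1,1,1,1,1,1,1,1,1,1,1,1,1,1).

From H_k ≅ ker(∂_k) / im(∂_{k+1}) we obtain:

  H_0: rank C_0 − rank ∂_1 = 8 − 7 = 1, and the invariant factors of ∂_1 are all 1, so H_0 = Z.
  H_1: rank ker ∂_1 − rank ∂_2 = (24 − 7) − 15 = 2, and the invariant factors of ∂_2 are all 1, so H_1 = Z^2.
  H_2: rank ker ∂_2 − rank ∂_3 = (16 − 15) − 0 = 1, and there is no ∂_3, so H_2 = Z.

H_0 ≅ Z,  H_1 ≅ Z^2,  H_2 ≅ Z.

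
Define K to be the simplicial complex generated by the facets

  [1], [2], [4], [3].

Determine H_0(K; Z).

H_0 ≅ Z^4.

Order the vertices as 1 < 2 < 3 < 4. Listing each simplex with vertices in this order, K has dimension 0 with simplices:

  0-simplices (4): [1], [2], [3], [4]

giving chain groups C_0 ≅ Z^4.

Computing H_k = (kernel of ∂_k) / (image of ∂_{k+1}):

  H_0: rank C_0 − rank ∂_1 = 4 − 0 = 4, and there is no ∂_1, so H_0 = Z^4.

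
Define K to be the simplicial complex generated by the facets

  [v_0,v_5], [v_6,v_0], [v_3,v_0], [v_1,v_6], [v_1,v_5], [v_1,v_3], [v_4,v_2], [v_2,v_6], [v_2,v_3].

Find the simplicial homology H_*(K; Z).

H_0 = Z,  H_1 = Z^3.

Take the total order v_0 < v_1 < v_2 < v_3 < v_4 < v_5 < v_6 on the vertex set. Then K (dimension 1) consists of the simplices:

  0-simplices (7): [v_0], [v_1], [v_2], [v_3], [v_4], [v_5], [v_6]
  1-simplices (9): [v_0,v_3], [v_0,v_5], [v_0,v_6], [v_1,v_3], [v_1,v_5], [v_1,v_6], [v_2,v_3], [v_2,v_4], [v_2,v_6]

Hence C_0 ≅ Z^7, C_1 ≅ Z^9.

∂_1: C_1 → C_0 sends each edge [p,q] (with p < q) to q − p. For instance
  ∂[v_0,v_3] = [v_3] − [v_0].
The 7×9 boundary matrix has rank 6 and Smith normal form diag(1,1,1,1,1,1).

Now H_k = ker ∂_k / im ∂_{k+1}, so:

  H_0: rank C_0 − rank ∂_1 = 7 − 6 = 1, and the invariant factors of ∂_1 are all 1, so H_0 ≅ Z.
  H_1: rank ker ∂_1 − rank ∂_2 = (9 − 6) − 0 = 3, and there is no ∂_2, so H_1 ≅ Z^3.

As a check, the Euler characteristic is 7 − 9 = -2, which agrees with 1 − 3 = -2.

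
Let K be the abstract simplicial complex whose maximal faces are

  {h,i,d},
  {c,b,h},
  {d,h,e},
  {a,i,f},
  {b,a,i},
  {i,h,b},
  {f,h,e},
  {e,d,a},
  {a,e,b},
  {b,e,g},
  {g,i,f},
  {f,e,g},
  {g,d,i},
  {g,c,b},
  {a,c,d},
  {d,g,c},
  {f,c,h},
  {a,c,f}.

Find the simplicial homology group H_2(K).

H_2 = Z.

Fix the vertex order a < b < c < d < e < f < g < h < i and write every simplex with vertices in increasing order. Then dim K = 2 and the simplices of K are:

  0-simplices (9): a, b, c, d, e, f, g, h, i
  1-simplices (27): ab, ac, ad, ae, af, ai, bc, be, bg, bh, bi, cd, cf, cg, ch, de, dg, dh, di, ef, eg, eh, fg, fh, fi, gi, hi
  2-simplices (18): abe, abi, acd, acf, ade, afi, bcg, bch, beg, bhi, cdg, cfh, deh, dgi, dhi, efg, efh, fgi

so the chain groups are C_0 ≅ Z^9, C_1 ≅ Z^27, C_2 ≅ Z^18.

∂_1: C_1 → C_0 maps an edge to its endpoints' difference, ∂[p,q] = q − p.
The 9×27 boundary matrix has rank 8 and Smith normal form diag(1,1,1,1,1,1,1,1).

∂_2: C_2 → C_1 acts by ∂[p,q,r] = [q,r] − [p,r] + [p,q]. For instance
  ∂acf = cf − af + ac,
  ∂abe = be − ae + ab.
The resulting 27×18 matrix has rank 17, and its Smith normal form has invariant factors (1,1,1,1,1,1,1,1,1,1,1,1,1,1,1,1,1).

From H_k ≅ ker(∂_k) / im(∂_{k+1}) we obtain:

  H_2: rank ker ∂_2 − rank ∂_3 = (18 − 17) − 0 = 1, and there is no ∂_3, so H_2 = Z.

(K is a triangulation of the torus T^2.)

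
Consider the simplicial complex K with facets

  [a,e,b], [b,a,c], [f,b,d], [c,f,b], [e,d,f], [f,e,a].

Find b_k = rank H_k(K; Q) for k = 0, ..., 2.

We work with the vertex ordering a < b < c < d < e < f. The simplices of K, each written with vertices in increasing order, are:

  0-simplices (6): a, b, c, d, e, f
  1-simplices (12): ab, ac, ae, af, bc, bd, be, bf, cf, de, df, ef
  2-simplices (6): abc, abe, aef, bcf, bdf, def

giving chain groups C_0 ≅ Z^6, C_1 ≅ Z^12, C_2 ≅ Z^6.

Boundary ∂_1: C_1 → C_0 maps an edge to its endpoints' difference, ∂[p,q] = q − p.
This gives a 6×12 integer matrix of rank 5; reducing to Smith normal form yields diagonal entries (1,1,1,1,1).

Boundary ∂_2: C_2 → C_1 acts by ∂[p,q,r] = [q,r] − [p,r] + [p,q]. For instance
  ∂abc = bc − ac + ab,
  ∂bdf = df − bf + bd.
This gives a 12×6 integer matrix of rank 6; reducing to Smith normal form yields diagonal entries (1,1,1,1,1,1).

Reading off H_k = ker ∂_k / im ∂_{k+1}:

  H_0: rank C_0 − rank ∂_1 = 6 − 5 = 1, and the invariant factors of ∂_1 are all 1, so H_0 = Z.
  H_1: rank ker ∂_1 − rank ∂_2 = (12 − 5) − 6 = 1, and the invariant factors of ∂_2 are all 1, so H_1 = Z.
  H_2: rank ker ∂_2 − rank ∂_3 = (6 − 6) − 0 = 0, and there is no ∂_3, so H_2 = 0.

(K is a triangulation of the cylinder S^1 x I.)

Hence the Betti numbers are b_0 = 1, b_1 = 1, b_2 = 0.

b_0 = 1, b_1 = 1, b_2 = 0.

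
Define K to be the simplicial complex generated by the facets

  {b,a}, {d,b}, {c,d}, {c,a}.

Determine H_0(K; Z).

H_0 = Z.

Order the vertices as a < b < c < d. Listing each simplex with vertices in this order, K has dimension 1 with simplices:

  0-simplices (4): a, b, c, d
  1-simplices (4): ab, ac, bd, cd

so the chain groups are C_0 ≅ Z^4, C_1 ≅ Z^4.

The boundary map ∂_1: C_1 → C_0 is given by ∂[p,q] = [q] − [p].
This gives a 4×4 integer matrix of rank 3; reducing to Smith normal form yields diagonal entries (1,1,1).

Now H_k = ker ∂_k / im ∂_{k+1}, so:

  H_0: rank C_0 − rank ∂_1 = 4 − 3 = 1, and the invariant factors of ∂_1 are all 1, so H_0 ≅ Z.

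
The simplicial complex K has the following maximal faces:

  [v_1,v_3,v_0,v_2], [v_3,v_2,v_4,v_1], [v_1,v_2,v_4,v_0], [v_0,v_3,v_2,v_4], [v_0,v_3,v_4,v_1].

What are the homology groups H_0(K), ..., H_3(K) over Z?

H_0 ≅ Z,  H_1 = 0,  H_2 = 0,  H_3 ≅ Z.

K has 5 vertices, 10 edges, 10 triangles, 5 3-simplices.
rank ∂_0 = 0, rank ∂_1 = 4 ⇒ b_0 = 5 − 0 − 4 = 1; all invariant factors of ∂_1 are 1 so no torsion. So H_0 ≅ Z.
rank ∂_1 = 4, rank ∂_2 = 6 ⇒ b_1 = 10 − 4 − 6 = 0; all invariant factors of ∂_2 are 1 so no torsion. So H_1 ≅ 0.
rank ∂_2 = 6, rank ∂_3 = 4 ⇒ b_2 = 10 − 6 − 4 = 0; all invariant factors of ∂_3 are 1 so no torsion. So H_2 ≅ 0.
rank ∂_3 = 4, rank ∂_4 = 0 ⇒ b_3 = 5 − 4 − 0 = 1. So H_3 ≅ Z.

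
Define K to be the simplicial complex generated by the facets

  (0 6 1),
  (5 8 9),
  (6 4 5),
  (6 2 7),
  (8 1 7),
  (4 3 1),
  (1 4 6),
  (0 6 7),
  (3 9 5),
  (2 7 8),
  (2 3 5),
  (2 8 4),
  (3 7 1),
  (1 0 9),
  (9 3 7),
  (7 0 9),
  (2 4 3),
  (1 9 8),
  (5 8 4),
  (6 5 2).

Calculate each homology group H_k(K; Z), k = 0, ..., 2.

K has 10 vertices, 30 edges, 20 triangles.
rank ∂_0 = 0, rank ∂_1 = 9 ⇒ b_0 = 10 − 0 − 9 = 1; all invariant factors of ∂_1 are 1 so no torsion. So H_0 = Z.
rank ∂_1 = 9, rank ∂_2 = 20 ⇒ b_1 = 30 − 9 − 20 = 1; ∂_2 has invariant factor(s) [2] giving torsion. So H_1 = Z ⊕ Z/2.
rank ∂_2 = 20, rank ∂_3 = 0 ⇒ b_2 = 20 − 20 − 0 = 0. So H_2 = 0.

H_0 ≅ Z,  H_1 ≅ Z ⊕ Z/2,  H_2 = 0.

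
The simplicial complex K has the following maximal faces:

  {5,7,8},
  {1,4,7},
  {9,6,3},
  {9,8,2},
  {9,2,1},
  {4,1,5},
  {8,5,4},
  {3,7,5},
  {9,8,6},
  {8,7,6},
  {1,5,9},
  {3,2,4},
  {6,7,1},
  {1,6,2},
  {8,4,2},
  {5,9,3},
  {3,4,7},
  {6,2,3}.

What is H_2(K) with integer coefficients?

Take the total order 1 < 2 < 3 < 4 < 5 < 6 < 7 < 8 < 9 on the vertex set. Then K (dimension 2) consists of the simplices:

  0-simplices (9): [1], [2], [3], [4], [5], [6], [7], [8], [9]
  1-simplices (27): (27 of them)
  2-simplices (18): [1,2,6], [1,2,9], [1,4,5], [1,4,7], [1,5,9], [1,6,7], [2,3,4], [2,3,6], [2,4,8], [2,8,9], [3,4,7], [3,5,7], [3,5,9], [3,6,9], [4,5,8], [5,7,8], [6,7,8], [6,8,9]

so the chain groups are C_0 ≅ Z^9, C_1 ≅ Z^27, C_2 ≅ Z^18.

The boundary map ∂_1: C_1 → C_0 maps an edge to its endpoints' difference, ∂[p,q] = q − p. For instance
  ∂[3,4] = [4] − [3].
As a 9×27 matrix over Z this has rank 8, with invariant factors (1,1,1,1,1,1,1,1).

The boundary map ∂_2: C_2 → C_1 maps a triangle to the signed sum of its edges. For instance
  ∂[4,5,8] = [5,8] − [4,8] + [4,5],
  ∂[1,4,7] = [4,7] − [1,7] + [1,4].
This gives a 27×18 integer matrix of rank 18; reducing to Smith normal form yields diagonal entries (1,1,1,1,1,1,1,1,1,1,1,1,1,1,1,1,1,2).

Computing H_k = (kernel of ∂_k) / (image of ∂_{k+1}):

  H_2: rank ker ∂_2 − rank ∂_3 = (18 − 18) − 0 = 0, and there is no ∂_3, so H_2 = 0.

(K is a triangulation of the Klein bottle.)

H_2 ≅ 0.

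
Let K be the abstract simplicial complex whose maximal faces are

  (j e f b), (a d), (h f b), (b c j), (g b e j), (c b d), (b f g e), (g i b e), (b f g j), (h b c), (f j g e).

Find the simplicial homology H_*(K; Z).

H_0 = Z,  H_1 = 0,  H_2 = 0,  H_3 = Z.

Fix the vertex order a < b < c < d < e < f < g < h < i < j and write every simplex with vertices in increasing order. Then dim K = 3 and the simplices of K are:

  0-simplices (10): a, b, c, d, e, f, g, h, i, j
  1-simplices (21): ad, bc, bd, be, bf, bg, bh, bi, bj, cd, ch, cj, ef, eg, ei, ej, fg, fh, fj, gi, gj
  2-simplices (17): bcd, bch, bcj, bef, beg, bei, bej, bfg, bfh, bfj, bgi, bgj, efg, efj, egi, egj, fgj
  3-simplices (6): befg, befj, begi, begj, bfgj, efgj

Hence C_0 ≅ Z^10, C_1 ≅ Z^21, C_2 ≅ Z^17, C_3 ≅ Z^6.

The boundary map ∂_1: C_1 → C_0 sends each edge [p,q] (with p < q) to q − p.
The resulting 10×21 matrix has rank 9, and its Smith normal form has invariant factors (1,1,1,1,1,1,1,1,1).

∂_2: C_2 → C_1 sends each 2-simplex [p,q,r] to [q,r] − [p,r] + [p,q]. For instance
  ∂bei = ei − bi + be,
  ∂egj = gj − ej + eg.
As a 21×17 matrix over Z this has rank 12, with invariant factors (1,1,1,1,1,1,1,1,1,1,1,1).

The boundary map ∂_3: C_3 → C_2 sends each 3-simplex σ to the alternating sum Σ_i (−1)^i (σ with its i-th vertex removed). For instance
  ∂bfgj = fgj − bgj + bfj − bfg,
  ∂begi = egi − bgi + bei − beg.
This gives a 17×6 integer matrix of rank 5; reducing to Smith normal form yields diagonal entries (1,1,1,1,1).

Computing H_k = (kernel of ∂_k) / (image of ∂_{k+1}):

  H_0: rank C_0 − rank ∂_1 = 10 − 9 = 1, and the invariant factors of ∂_1 are all 1, so H_0 ≅ Z.
  H_1: rank ker ∂_1 − rank ∂_2 = (21 − 9) − 12 = 0, and the invariant factors of ∂_2 are all 1, so H_1 ≅ 0.
  H_2: rank ker ∂_2 − rank ∂_3 = (17 − 12) − 5 = 0, and the invariant factors of ∂_3 are all 1, so H_2 ≅ 0.
  H_3: rank ker ∂_3 − rank ∂_4 = (6 − 5) − 0 = 1, and there is no ∂_4, so H_3 ≅ Z.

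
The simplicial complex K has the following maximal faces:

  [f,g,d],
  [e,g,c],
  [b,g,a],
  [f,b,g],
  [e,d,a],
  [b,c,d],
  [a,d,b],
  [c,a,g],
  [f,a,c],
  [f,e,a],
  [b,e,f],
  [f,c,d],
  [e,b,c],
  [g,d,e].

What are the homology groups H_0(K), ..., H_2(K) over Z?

Take the total order a < b < c < d < e < f < g on the vertex set. Then K (dimension 2) consists of the simplices:

  0-simplices (7): a, b, c, d, e, f, g
  1-simplices (21): ab, ac, ad, ae, af, ag, bc, bd, be, bf, bg, cd, ce, cf, cg, de, df, dg, ef, eg, fg
  2-simplices (14): abd, abg, acf, acg, ade, aef, bcd, bce, bef, bfg, cdf, ceg, deg, dfg

giving chain groups C_0 ≅ Z^7, C_1 ≅ Z^21, C_2 ≅ Z^14.

Boundary ∂_1: C_1 → C_0 is given by ∂[p,q] = [q] − [p].
The 7×21 boundary matrix has rank 6 and Smith normal form diag(1,1,1,1,1,1).

The boundary map ∂_2: C_2 → C_1 sends each 2-simplex [p,q,r] to [q,r] − [p,r] + [p,q]. For instance
  ∂bcd = cd − bd + bc,
  ∂acg = cg − ag + ac.
The resulting 21×14 matrix has rank 13, and its Smith normal form has invariant factors (1,1,1,1,1,1,1,1,1,1,1,1,1).

From H_k ≅ ker(∂_k) / im(∂_{k+1}) we obtain:

  H_0: rank C_0 − rank ∂_1 = 7 − 6 = 1, and the invariant factors of ∂_1 are all 1, so H_0 ≅ Z.
  H_1: rank ker ∂_1 − rank ∂_2 = (21 − 6) − 13 = 2, and the invariant factors of ∂_2 are all 1, so H_1 ≅ Z^2.
  H_2: rank ker ∂_2 − rank ∂_3 = (14 − 13) − 0 = 1, and there is no ∂_3, so H_2 ≅ Z.

(K is a triangulation of the torus T^2.)

H_0 = Z,  H_1 = Z^2,  H_2 = Z.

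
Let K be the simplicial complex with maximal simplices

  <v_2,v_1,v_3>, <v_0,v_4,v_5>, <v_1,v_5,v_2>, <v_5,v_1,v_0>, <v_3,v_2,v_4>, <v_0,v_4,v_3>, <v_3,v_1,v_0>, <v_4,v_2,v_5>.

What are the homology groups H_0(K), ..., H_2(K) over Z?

H_0 ≅ Z,  H_1 = 0,  H_2 ≅ Z.

K has 6 vertices, 12 edges, 8 triangles.
rank ∂_0 = 0, rank ∂_1 = 5 ⇒ b_0 = 6 − 0 − 5 = 1; all invariant factors of ∂_1 are 1 so no torsion. So H_0 ≅ Z.
rank ∂_1 = 5, rank ∂_2 = 7 ⇒ b_1 = 12 − 5 − 7 = 0; all invariant factors of ∂_2 are 1 so no torsion. So H_1 ≅ 0.
rank ∂_2 = 7, rank ∂_3 = 0 ⇒ b_2 = 8 − 7 − 0 = 1. So H_2 ≅ Z.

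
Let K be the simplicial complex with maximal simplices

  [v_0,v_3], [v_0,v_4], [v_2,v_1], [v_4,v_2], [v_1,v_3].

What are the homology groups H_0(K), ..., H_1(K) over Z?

H_0 = Z,  H_1 = Z.

Order the vertices as v_0 < v_1 < v_2 < v_3 < v_4. Listing each simplex with vertices in this order, K has dimension 1 with simplices:

  0-simplices (5): [v_0], [v_1], [v_2], [v_3], [v_4]
  1-simplices (5): [v_0,v_3], [v_0,v_4], [v_1,v_2], [v_1,v_3], [v_2,v_4]

Hence C_0 ≅ Z^5, C_1 ≅ Z^5.

Boundary ∂_1: C_1 → C_0 is given by ∂[p,q] = [q] − [p].
The resulting 5×5 matrix has rank 4, and its Smith normal form has invariant factors (1,1,1,1).

From H_k ≅ ker(∂_k) / im(∂_{k+1}) we obtain:

  H_0: rank C_0 − rank ∂_1 = 5 − 4 = 1, and the invariant factors of ∂_1 are all 1, so H_0 ≅ Z.
  H_1: rank ker ∂_1 − rank ∂_2 = (5 − 4) − 0 = 1, and there is no ∂_2, so H_1 ≅ Z.

(K is a triangulation of the circle S^1.)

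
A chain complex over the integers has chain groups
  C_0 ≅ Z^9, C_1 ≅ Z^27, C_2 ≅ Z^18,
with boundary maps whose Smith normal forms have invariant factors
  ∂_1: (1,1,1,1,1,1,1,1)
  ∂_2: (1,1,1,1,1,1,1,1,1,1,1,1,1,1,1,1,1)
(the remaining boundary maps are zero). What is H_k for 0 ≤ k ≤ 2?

H_0: b_0 = 9 − 0 − 8 = 1; torsion from ∂_1 factors > 1: none. So H_0 = Z.
H_1: b_1 = 27 − 8 − 17 = 2; torsion from ∂_2 factors > 1: none. So H_1 = Z^2.
H_2: b_2 = 18 − 17 − 0 = 1; torsion from ∂_3 factors > 1: none. So H_2 = Z.

H_0 = Z,  H_1 = Z^2,  H_2 = Z.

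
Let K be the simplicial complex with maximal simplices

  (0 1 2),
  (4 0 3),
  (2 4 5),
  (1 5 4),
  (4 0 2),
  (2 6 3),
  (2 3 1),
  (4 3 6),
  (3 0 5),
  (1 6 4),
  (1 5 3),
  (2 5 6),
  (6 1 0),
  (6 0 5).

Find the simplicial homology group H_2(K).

We work with the vertex ordering 0 < 1 < 2 < 3 < 4 < 5 < 6. The simplices of K, each written with vertices in increasing order, are:

  0-simplices (7): [0], [1], [2], [3], [4], [5], [6]
  1-simplices (21): [0,1], [0,2], [0,3], [0,4], [0,5], [0,6], [1,2], [1,3], [1,4], [1,5], [1,6], [2,3], [2,4], [2,5], [2,6], [3,4], [3,5], [3,6], [4,5], [4,6], [5,6]
  2-simplices (14): [0,1,2], [0,1,6], [0,2,4], [0,3,4], [0,3,5], [0,5,6], [1,2,3], [1,3,5], [1,4,5], [1,4,6], [2,3,6], [2,4,5], [2,5,6], [3,4,6]

giving chain groups C_0 ≅ Z^7, C_1 ≅ Z^21, C_2 ≅ Z^14.

The boundary map ∂_1: C_1 → C_0 sends each edge [p,q] (with p < q) to q − p.
The 7×21 boundary matrix has rank 6 and Smith normal form diag(1,1,1,1,1,1).

The boundary map ∂_2: C_2 → C_1 sends each 2-simplex [p,q,r] to [q,r] − [p,r] + [p,q]. For instance
  ∂[2,4,5] = [4,5] − [2,5] + [2,4],
  ∂[0,2,4] = [2,4] − [0,4] + [0,2].
The resulting 21×14 matrix has rank 13, and its Smith normal form has invariant factors (1,1,1,1,1,1,1,1,1,1,1,1,1).

Reading off H_k = ker ∂_k / im ∂_{k+1}:

  H_2: rank ker ∂_2 − rank ∂_3 = (14 − 13) − 0 = 1, and there is no ∂_3, so H_2 ≅ Z.

H_2 ≅ Z.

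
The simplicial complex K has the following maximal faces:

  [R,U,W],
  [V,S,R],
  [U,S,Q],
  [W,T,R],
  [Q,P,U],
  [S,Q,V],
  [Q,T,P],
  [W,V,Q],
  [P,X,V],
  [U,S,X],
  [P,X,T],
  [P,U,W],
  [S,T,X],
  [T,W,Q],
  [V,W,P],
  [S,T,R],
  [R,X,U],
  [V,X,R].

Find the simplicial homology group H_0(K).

K has 9 vertices, 27 edges, 18 triangles.
rank ∂_0 = 0, rank ∂_1 = 8 ⇒ b_0 = 9 − 0 − 8 = 1; all invariant factors of ∂_1 are 1 so no torsion. So H_0 = Z.

H_0 ≅ Z.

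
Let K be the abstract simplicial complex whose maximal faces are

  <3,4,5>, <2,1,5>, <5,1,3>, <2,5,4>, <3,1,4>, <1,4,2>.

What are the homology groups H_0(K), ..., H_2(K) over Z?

H_0 ≅ Z,  H_1 = 0,  H_2 ≅ Z.

We work with the vertex ordering 1 < 2 < 3 < 4 < 5. The simplices of K, each written with vertices in increasing order, are:

  0-simplices (5): [1], [2], [3], [4], [5]
  1-simplices (9): [1,2], [1,3], [1,4], [1,5], [2,4], [2,5], [3,4], [3,5], [4,5]
  2-simplices (6): [1,2,4], [1,2,5], [1,3,4], [1,3,5], [2,4,5], [3,4,5]

Hence C_0 ≅ Z^5, C_1 ≅ Z^9, C_2 ≅ Z^6.

Boundary ∂_1: C_1 → C_0 sends each edge [p,q] (with p < q) to q − p. For instance
  ∂[3,4] = [4] − [3].
The resulting 5×9 matrix has rank 4, and its Smith normal form has invariant factors (1,1,1,1).

The boundary map ∂_2: C_2 → C_1 acts by ∂[p,q,r] = [q,r] − [p,r] + [p,q]. For instance
  ∂[1,3,5] = [3,5] − [1,5] + [1,3],
  ∂[1,2,5] = [2,5] − [1,5] + [1,2].
This gives a 9×6 integer matrix of rank 5; reducing to Smith normal form yields diagonal entries (1,1,1,1,1).

Now H_k = ker ∂_k / im ∂_{k+1}, so:

  H_0: rank C_0 − rank ∂_1 = 5 − 4 = 1, and the invariant factors of ∂_1 are all 1, so H_0 ≅ Z.
  H_1: rank ker ∂_1 − rank ∂_2 = (9 − 4) − 5 = 0, and the invariant factors of ∂_2 are all 1, so H_1 ≅ 0.
  H_2: rank ker ∂_2 − rank ∂_3 = (6 − 5) − 0 = 1, and there is no ∂_3, so H_2 ≅ Z.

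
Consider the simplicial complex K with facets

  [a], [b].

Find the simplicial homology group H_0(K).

K has 2 vertices.
rank ∂_0 = 0, rank ∂_1 = 0 ⇒ b_0 = 2 − 0 − 0 = 2. So H_0 ≅ Z^2.

H_0 = Z^2.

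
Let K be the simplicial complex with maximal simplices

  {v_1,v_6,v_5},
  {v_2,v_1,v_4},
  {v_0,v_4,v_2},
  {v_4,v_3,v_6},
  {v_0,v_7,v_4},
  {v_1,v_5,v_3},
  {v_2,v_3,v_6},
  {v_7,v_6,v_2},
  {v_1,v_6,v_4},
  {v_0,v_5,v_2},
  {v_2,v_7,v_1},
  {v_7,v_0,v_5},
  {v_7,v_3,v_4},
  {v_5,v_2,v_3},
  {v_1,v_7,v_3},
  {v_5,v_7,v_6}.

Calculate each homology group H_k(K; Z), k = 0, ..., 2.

H_0 ≅ Z,  H_1 ≅ Z^2,  H_2 ≅ Z.

Order the vertices as v_0 < v_1 < v_2 < v_3 < v_4 < v_5 < v_6 < v_7. Listing each simplex with vertices in this order, K has dimension 2 with simplices:

  0-simplices (8): [v_0], [v_1], [v_2], [v_3], [v_4], [v_5], [v_6], [v_7]
  1-simplices (24): (24 of them)
  2-simplices (16): (16 of them)

so the chain groups are C_0 ≅ Z^8, C_1 ≅ Z^24, C_2 ≅ Z^16.

Boundary ∂_1: C_1 → C_0 sends each edge [p,q] (with p < q) to q − p. For instance
  ∂[v_1,v_5] = [v_5] − [v_1].
The resulting 8×24 matrix has rank 7, and its Smith normal form has invariant factors (1,1,1,1,1,1,1).

The boundary map ∂_2: C_2 → C_1 acts by ∂[p,q,r] = [q,r] − [p,r] + [p,q]. For instance
  ∂[v_2,v_6,v_7] = [v_6,v_7] − [v_2,v_7] + [v_2,v_6],
  ∂[v_2,v_3,v_6] = [v_3,v_6] − [v_2,v_6] + [v_2,v_3].
The resulting 24×16 matrix has rank 15, and its Smith normal form has invariant factors (1,1,1,1,1,1,1,1,1,1,1,1,1,1,1).

Reading off H_k = ker ∂_k / im ∂_{k+1}:

  H_0: rank C_0 − rank ∂_1 = 8 − 7 = 1, and the invariant factors of ∂_1 are all 1, so H_0 ≅ Z.
  H_1: rank ker ∂_1 − rank ∂_2 = (24 − 7) − 15 = 2, and the invariant factors of ∂_2 are all 1, so H_1 ≅ Z^2.
  H_2: rank ker ∂_2 − rank ∂_3 = (16 − 15) − 0 = 1, and there is no ∂_3, so H_2 ≅ Z.

As a check, the Euler characteristic is 8 − 24 + 16 = 0, which agrees with 1 − 2 + 1 = 0.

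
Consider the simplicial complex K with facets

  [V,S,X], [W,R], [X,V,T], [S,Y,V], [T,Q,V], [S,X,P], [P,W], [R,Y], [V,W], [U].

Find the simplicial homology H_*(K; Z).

Order the vertices as P < Q < R < S < T < U < V < W < X < Y. Listing each simplex with vertices in this order, K has dimension 2 with simplices:

  0-simplices (10): P, Q, R, S, T, U, V, W, X, Y
  1-simplices (15): PS, PW, PX, QT, QV, RW, RY, SV, SX, SY, TV, TX, VW, VX, VY
  2-simplices (5): PSX, QTV, SVX, SVY, TVX

giving chain groups C_0 ≅ Z^10, C_1 ≅ Z^15, C_2 ≅ Z^5.

The boundary map ∂_1: C_1 → C_0 maps an edge to its endpoints' difference, ∂[p,q] = q − p. For instance
  ∂PX = X − P.
The resulting 10×15 matrix has rank 8, and its Smith normal form has invariant factors (1,1,1,1,1,1,1,1).

The boundary map ∂_2: C_2 → C_1 maps a triangle to the signed sum of its edges. For instance
  ∂TVX = VX − TX + TV,
  ∂SVX = VX − SX + SV.
The 15×5 boundary matrix has rank 5 and Smith normal form diag(1,1,1,1,1).

Reading off H_k = ker ∂_k / im ∂_{k+1}:

  H_0: rank C_0 − rank ∂_1 = 10 − 8 = 2, and the invariant factors of ∂_1 are all 1, so H_0 = Z^2.
  H_1: rank ker ∂_1 − rank ∂_2 = (15 − 8) − 5 = 2, and the invariant factors of ∂_2 are all 1, so H_1 = Z^2.
  H_2: rank ker ∂_2 − rank ∂_3 = (5 − 5) − 0 = 0, and there is no ∂_3, so H_2 = 0.

H_0 ≅ Z^2,  H_1 ≅ Z^2,  H_2 = 0.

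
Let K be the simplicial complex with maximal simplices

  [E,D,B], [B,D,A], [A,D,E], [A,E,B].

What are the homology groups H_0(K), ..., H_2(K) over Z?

Take the total order A < B < D < E on the vertex set. Then K (dimension 2) consists of the simplices:

  0-simplices (4): A, B, D, E
  1-simplices (6): AB, AD, AE, BD, BE, DE
  2-simplices (4): ABD, ABE, ADE, BDE

giving chain groups C_0 ≅ Z^4, C_1 ≅ Z^6, C_2 ≅ Z^4.

The boundary map ∂_1: C_1 → C_0 is given by ∂[p,q] = [q] − [p]. For instance
  ∂DE = E − D.
The 4×6 boundary matrix has rank 3 and Smith normal form diag(1,1,1).

Boundary ∂_2: C_2 → C_1 maps a triangle to the signed sum of its edges. For instance
  ∂ADE = DE − AE + AD,
  ∂ABE = BE − AE + AB.
As a 6×4 matrix over Z this has rank 3, with invariant factors (1,1,1).

Reading off H_k = ker ∂_k / im ∂_{k+1}:

  H_0: rank C_0 − rank ∂_1 = 4 − 3 = 1, and the invariant factors of ∂_1 are all 1, so H_0 = Z.
  H_1: rank ker ∂_1 − rank ∂_2 = (6 − 3) − 3 = 0, and the invariant factors of ∂_2 are all 1, so H_1 = 0.
  H_2: rank ker ∂_2 − rank ∂_3 = (4 − 3) − 0 = 1, and there is no ∂_3, so H_2 = Z.

As a check, the Euler characteristic is 4 − 6 + 4 = 2, which agrees with 1 − 0 + 1 = 2.

H_0 = Z,  H_1 = 0,  H_2 = Z.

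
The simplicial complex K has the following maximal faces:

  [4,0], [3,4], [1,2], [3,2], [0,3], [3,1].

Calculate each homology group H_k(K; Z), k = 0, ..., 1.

K has 5 vertices, 6 edges.
rank ∂_0 = 0, rank ∂_1 = 4 ⇒ b_0 = 5 − 0 − 4 = 1; all invariant factors of ∂_1 are 1 so no torsion. So H_0 ≅ Z.
rank ∂_1 = 4, rank ∂_2 = 0 ⇒ b_1 = 6 − 4 − 0 = 2. So H_1 ≅ Z^2.

H_0 = Z,  H_1 = Z^2.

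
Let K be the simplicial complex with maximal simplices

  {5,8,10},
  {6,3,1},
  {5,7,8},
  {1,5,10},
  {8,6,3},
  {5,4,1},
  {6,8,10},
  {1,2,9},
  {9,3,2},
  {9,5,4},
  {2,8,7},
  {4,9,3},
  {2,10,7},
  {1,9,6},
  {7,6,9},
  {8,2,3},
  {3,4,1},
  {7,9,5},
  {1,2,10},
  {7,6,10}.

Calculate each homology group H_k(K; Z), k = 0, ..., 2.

Fix the vertex order 1 < 2 < 3 < 4 < 5 < 6 < 7 < 8 < 9 < 10 and write every simplex with vertices in increasing order. Then dim K = 2 and the simplices of K are:

  0-simplices (10): [1], [2], [3], [4], [5], [6], [7], [8], [9], [10]
  1-simplices (30): (30 of them)
  2-simplices (20): (20 of them)

so the chain groups are C_0 ≅ Z^10, C_1 ≅ Z^30, C_2 ≅ Z^20.

Boundary ∂_1: C_1 → C_0 maps an edge to its endpoints' difference, ∂[p,q] = q − p. For instance
  ∂[6,7] = [7] − [6].
The 10×30 boundary matrix has rank 9 and Smith normal form diag(1,1,1,1,1,1,1,1,1).

The boundary map ∂_2: C_2 → C_1 acts by ∂[p,q,r] = [q,r] − [p,r] + [p,q]. For instance
  ∂[2,3,8] = [3,8] − [2,8] + [2,3],
  ∂[1,4,5] = [4,5] − [1,5] + [1,4].
This gives a 30×20 integer matrix of rank 20; reducing to Smith normal form yields diagonal entries (1,1,1,1,1,1,1,1,1,1,1,1,1,1,1,1,1,1,1,2).

Reading off H_k = ker ∂_k / im ∂_{k+1}:

  H_0: rank C_0 − rank ∂_1 = 10 − 9 = 1, and the invariant factors of ∂_1 are all 1, so H_0 ≅ Z.
  H_1: rank ker ∂_1 − rank ∂_2 = (30 − 9) − 20 = 1, and ∂_2 has invariant factor 2 > 1, so H_1 ≅ Z ⊕ Z/2.
  H_2: rank ker ∂_2 − rank ∂_3 = (20 − 20) − 0 = 0, and there is no ∂_3, so H_2 ≅ 0.

H_0 = Z,  H_1 = Z ⊕ Z/2,  H_2 = 0.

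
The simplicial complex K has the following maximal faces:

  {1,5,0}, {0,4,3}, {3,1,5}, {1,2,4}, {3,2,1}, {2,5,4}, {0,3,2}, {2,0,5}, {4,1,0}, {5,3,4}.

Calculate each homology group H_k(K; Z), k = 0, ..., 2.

Order the vertices as 0 < 1 < 2 < 3 < 4 < 5. Listing each simplex with vertices in this order, K has dimension 2 with simplices:

  0-simplices (6): [0], [1], [2], [3], [4], [5]
  1-simplices (15): [0,1], [0,2], [0,3], [0,4], [0,5], [1,2], [1,3], [1,4], [1,5], [2,3], [2,4], [2,5], [3,4], [3,5], [4,5]
  2-simplices (10): [0,1,4], [0,1,5], [0,2,3], [0,2,5], [0,3,4], [1,2,3], [1,2,4], [1,3,5], [2,4,5], [3,4,5]

giving chain groups C_0 ≅ Z^6, C_1 ≅ Z^15, C_2 ≅ Z^10.

The boundary map ∂_1: C_1 → C_0 is given by ∂[p,q] = [q] − [p]. For instance
  ∂[2,3] = [3] − [2].
This gives a 6×15 integer matrix of rank 5; reducing to Smith normal form yields diagonal entries (1,1,1,1,1).

Boundary ∂_2: C_2 → C_1 maps a triangle to the signed sum of its edges. For instance
  ∂[3,4,5] = [4,5] − [3,5] + [3,4],
  ∂[0,1,5] = [1,5] − [0,5] + [0,1].
The 15×10 boundary matrix has rank 10 and Smith normal form diag(1,1,1,1,1,1,1,1,1,2).

From H_k ≅ ker(∂_k) / im(∂_{k+1}) we obtain:

  H_0: rank C_0 − rank ∂_1 = 6 − 5 = 1, and the invariant factors of ∂_1 are all 1, so H_0 = Z.
  H_1: rank ker ∂_1 − rank ∂_2 = (15 − 5) − 10 = 0, and ∂_2 has invariant factor 2 > 1, so H_1 = Z_2.
  H_2: rank ker ∂_2 − rank ∂_3 = (10 − 10) − 0 = 0, and there is no ∂_3, so H_2 = 0.

H_0 = Z,  H_1 = Z_2,  H_2 = 0.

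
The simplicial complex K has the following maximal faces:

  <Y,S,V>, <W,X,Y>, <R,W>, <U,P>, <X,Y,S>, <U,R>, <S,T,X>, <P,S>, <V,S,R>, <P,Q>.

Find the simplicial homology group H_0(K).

Take the total order P < Q < R < S < T < U < V < W < X < Y on the vertex set. Then K (dimension 2) consists of the simplices:

  0-simplices (10): P, Q, R, S, T, U, V, W, X, Y
  1-simplices (16): PQ, PS, PU, RS, RU, RV, RW, ST, SV, SX, SY, TX, VY, WX, WY, XY
  2-simplices (5): RSV, STX, SVY, SXY, WXY

so the chain groups are C_0 ≅ Z^10, C_1 ≅ Z^16, C_2 ≅ Z^5.

∂_1: C_1 → C_0 maps an edge to its endpoints' difference, ∂[p,q] = q − p. For instance
  ∂XY = Y − X.
The resulting 10×16 matrix has rank 9, and its Smith normal form has invariant factors (1,1,1,1,1,1,1,1,1).

The boundary map ∂_2: C_2 → C_1 maps a triangle to the signed sum of its edges. For instance
  ∂RSV = SV − RV + RS,
  ∂SVY = VY − SY + SV.
As a 16×5 matrix over Z this has rank 5, with invariant factors (1,1,1,1,1).

Reading off H_k = ker ∂_k / im ∂_{k+1}:

  H_0: rank C_0 − rank ∂_1 = 10 − 9 = 1, and the invariant factors of ∂_1 are all 1, so H_0 ≅ Z.

H_0 ≅ Z.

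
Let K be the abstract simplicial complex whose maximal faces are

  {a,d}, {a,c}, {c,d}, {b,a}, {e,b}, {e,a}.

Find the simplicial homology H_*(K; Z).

Take the total order a < b < c < d < e on the vertex set. Then K (dimension 1) consists of the simplices:

  0-simplices (5): a, b, c, d, e
  1-simplices (6): ab, ac, ad, ae, be, cd

giving chain groups C_0 ≅ Z^5, C_1 ≅ Z^6.

Boundary ∂_1: C_1 → C_0 sends each edge [p,q] (with p < q) to q − p. For instance
  ∂ab = b − a.
The 5×6 boundary matrix has rank 4 and Smith normal form diag(1,1,1,1).

Computing H_k = (kernel of ∂_k) / (image of ∂_{k+1}):

  H_0: rank C_0 − rank ∂_1 = 5 − 4 = 1, and the invariant factors of ∂_1 are all 1, so H_0 = Z.
  H_1: rank ker ∂_1 − rank ∂_2 = (6 − 4) − 0 = 2, and there is no ∂_2, so H_1 = Z^2.

As a check, the Euler characteristic is 5 − 6 = -1, which agrees with 1 − 2 = -1.

H_0 = Z,  H_1 = Z^2.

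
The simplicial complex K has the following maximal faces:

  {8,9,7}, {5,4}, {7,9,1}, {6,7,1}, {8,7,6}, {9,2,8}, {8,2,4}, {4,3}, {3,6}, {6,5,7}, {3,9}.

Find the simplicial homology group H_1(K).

Fix the vertex order 1 < 2 < 3 < 4 < 5 < 6 < 7 < 8 < 9 and write every simplex with vertices in increasing order. Then dim K = 2 and the simplices of K are:

  0-simplices (9): [1], [2], [3], [4], [5], [6], [7], [8], [9]
  1-simplices (18): [1,6], [1,7], [1,9], [2,4], [2,8], [2,9], [3,4], [3,6], [3,9], [4,5], [4,8], [5,6], [5,7], [6,7], [6,8], [7,8], [7,9], [8,9]
  2-simplices (7): [1,6,7], [1,7,9], [2,4,8], [2,8,9], [5,6,7], [6,7,8], [7,8,9]

so the chain groups are C_0 ≅ Z^9, C_1 ≅ Z^18, C_2 ≅ Z^7.

∂_1: C_1 → C_0 is given by ∂[p,q] = [q] − [p].
The 9×18 boundary matrix has rank 8 and Smith normal form diag(1,1,1,1,1,1,1,1).

∂_2: C_2 → C_1 maps a triangle to the signed sum of its edges. For instance
  ∂[7,8,9] = [8,9] − [7,9] + [7,8],
  ∂[6,7,8] = [7,8] − [6,8] + [6,7].
As a 18×7 matrix over Z this has rank 7, with invariant factors (1,1,1,1,1,1,1).

Reading off H_k = ker ∂_k / im ∂_{k+1}:

  H_1: rank ker ∂_1 − rank ∂_2 = (18 − 8) − 7 = 3, and the invariant factors of ∂_2 are all 1, so H_1 ≅ Z^3.

H_1 = Z^3.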